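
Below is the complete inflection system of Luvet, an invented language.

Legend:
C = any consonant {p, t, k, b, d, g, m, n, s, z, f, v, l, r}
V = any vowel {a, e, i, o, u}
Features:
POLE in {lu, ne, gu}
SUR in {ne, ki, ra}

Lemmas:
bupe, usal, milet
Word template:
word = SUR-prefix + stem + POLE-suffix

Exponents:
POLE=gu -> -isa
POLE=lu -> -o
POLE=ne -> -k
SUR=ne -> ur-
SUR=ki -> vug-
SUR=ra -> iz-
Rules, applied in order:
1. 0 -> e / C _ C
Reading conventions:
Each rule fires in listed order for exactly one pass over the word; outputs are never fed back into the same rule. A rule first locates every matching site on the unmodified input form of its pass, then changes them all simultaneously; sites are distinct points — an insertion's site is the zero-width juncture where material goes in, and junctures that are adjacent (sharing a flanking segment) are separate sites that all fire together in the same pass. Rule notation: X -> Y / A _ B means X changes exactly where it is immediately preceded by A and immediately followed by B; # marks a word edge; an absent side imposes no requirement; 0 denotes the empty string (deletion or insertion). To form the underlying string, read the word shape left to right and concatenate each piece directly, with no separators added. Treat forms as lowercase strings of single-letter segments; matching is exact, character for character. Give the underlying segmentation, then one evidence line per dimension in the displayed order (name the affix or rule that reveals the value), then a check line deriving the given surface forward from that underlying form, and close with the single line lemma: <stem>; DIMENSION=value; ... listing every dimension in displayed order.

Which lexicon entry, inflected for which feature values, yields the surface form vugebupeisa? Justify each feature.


underlying: vug-bupe-isa
POLE=gu - signalled by the affix -isa
SUR=ki - signalled by the affix vug-
check: vugbupeisa -> vugebupeisa
lemma: bupe; POLE=gu; SUR=ki


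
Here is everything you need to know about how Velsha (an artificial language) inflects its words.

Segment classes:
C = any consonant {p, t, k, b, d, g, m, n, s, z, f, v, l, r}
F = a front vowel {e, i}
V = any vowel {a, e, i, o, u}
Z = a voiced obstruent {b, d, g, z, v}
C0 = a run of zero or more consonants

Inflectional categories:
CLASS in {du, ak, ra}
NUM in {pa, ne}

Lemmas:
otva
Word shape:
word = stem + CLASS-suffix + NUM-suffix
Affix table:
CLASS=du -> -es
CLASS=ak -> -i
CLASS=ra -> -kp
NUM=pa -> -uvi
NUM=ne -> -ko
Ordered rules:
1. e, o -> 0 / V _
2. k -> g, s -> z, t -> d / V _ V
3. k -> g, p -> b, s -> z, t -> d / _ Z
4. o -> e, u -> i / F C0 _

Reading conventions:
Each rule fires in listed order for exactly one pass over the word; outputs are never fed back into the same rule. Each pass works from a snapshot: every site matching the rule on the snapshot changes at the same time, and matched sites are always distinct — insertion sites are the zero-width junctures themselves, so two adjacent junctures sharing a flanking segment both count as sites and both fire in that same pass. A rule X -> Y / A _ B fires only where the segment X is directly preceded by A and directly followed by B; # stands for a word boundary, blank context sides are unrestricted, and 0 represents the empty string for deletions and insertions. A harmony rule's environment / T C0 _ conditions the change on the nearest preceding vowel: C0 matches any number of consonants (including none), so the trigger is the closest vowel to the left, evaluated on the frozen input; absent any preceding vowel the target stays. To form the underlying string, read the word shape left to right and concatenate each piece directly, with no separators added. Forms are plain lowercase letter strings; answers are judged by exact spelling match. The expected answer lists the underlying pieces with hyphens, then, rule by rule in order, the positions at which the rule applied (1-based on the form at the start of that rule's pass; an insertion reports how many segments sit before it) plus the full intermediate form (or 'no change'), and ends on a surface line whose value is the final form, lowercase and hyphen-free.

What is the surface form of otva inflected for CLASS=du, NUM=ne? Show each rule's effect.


underlying: otva-es-ko
1. e, o -> 0 / V _: fires at position(s) 5: otvasko
2. k -> g, s -> z, t -> d / V _ V: no change
3. k -> g, p -> b, s -> z, t -> d / _ Z: fires at position(s) 2: odvasko
4. o -> e, u -> i / F C0 _: no change
surface: odvasko


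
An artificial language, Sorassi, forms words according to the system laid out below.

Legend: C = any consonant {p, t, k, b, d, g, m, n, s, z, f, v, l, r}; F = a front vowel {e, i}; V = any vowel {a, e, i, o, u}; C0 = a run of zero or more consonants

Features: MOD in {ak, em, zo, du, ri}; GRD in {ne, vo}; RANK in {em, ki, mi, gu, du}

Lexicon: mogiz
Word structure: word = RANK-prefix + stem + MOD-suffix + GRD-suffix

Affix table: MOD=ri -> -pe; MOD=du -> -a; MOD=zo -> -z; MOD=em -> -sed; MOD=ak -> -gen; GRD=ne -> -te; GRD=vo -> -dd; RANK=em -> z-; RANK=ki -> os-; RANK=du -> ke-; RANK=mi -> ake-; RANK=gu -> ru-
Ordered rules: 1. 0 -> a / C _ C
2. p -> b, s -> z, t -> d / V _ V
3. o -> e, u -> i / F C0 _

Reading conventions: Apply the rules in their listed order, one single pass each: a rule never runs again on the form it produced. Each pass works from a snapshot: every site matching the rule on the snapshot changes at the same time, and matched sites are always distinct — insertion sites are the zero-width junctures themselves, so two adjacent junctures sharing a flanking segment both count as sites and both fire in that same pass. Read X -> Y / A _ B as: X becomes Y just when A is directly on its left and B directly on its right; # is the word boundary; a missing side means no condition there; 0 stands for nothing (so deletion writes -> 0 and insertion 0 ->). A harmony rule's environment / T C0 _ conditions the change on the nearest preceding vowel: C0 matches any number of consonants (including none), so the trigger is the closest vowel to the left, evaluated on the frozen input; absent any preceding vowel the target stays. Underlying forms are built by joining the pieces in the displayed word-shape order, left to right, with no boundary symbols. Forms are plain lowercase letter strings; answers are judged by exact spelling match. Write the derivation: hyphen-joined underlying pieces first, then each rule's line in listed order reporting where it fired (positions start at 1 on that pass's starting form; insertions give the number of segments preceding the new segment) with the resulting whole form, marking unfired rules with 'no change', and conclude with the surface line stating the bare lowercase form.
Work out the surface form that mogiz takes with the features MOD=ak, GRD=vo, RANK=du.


underlying: ke-mogiz-gen-dd
1. 0 -> a / C _ C: inserts after position(s) 7, 10, 11: kemogizagenadad
2. p -> b, s -> z, t -> d / V _ V: no change
3. o -> e, u -> i / F C0 _: fires at position(s) 4: kemegizagenadad
surface: kemegizagenadad


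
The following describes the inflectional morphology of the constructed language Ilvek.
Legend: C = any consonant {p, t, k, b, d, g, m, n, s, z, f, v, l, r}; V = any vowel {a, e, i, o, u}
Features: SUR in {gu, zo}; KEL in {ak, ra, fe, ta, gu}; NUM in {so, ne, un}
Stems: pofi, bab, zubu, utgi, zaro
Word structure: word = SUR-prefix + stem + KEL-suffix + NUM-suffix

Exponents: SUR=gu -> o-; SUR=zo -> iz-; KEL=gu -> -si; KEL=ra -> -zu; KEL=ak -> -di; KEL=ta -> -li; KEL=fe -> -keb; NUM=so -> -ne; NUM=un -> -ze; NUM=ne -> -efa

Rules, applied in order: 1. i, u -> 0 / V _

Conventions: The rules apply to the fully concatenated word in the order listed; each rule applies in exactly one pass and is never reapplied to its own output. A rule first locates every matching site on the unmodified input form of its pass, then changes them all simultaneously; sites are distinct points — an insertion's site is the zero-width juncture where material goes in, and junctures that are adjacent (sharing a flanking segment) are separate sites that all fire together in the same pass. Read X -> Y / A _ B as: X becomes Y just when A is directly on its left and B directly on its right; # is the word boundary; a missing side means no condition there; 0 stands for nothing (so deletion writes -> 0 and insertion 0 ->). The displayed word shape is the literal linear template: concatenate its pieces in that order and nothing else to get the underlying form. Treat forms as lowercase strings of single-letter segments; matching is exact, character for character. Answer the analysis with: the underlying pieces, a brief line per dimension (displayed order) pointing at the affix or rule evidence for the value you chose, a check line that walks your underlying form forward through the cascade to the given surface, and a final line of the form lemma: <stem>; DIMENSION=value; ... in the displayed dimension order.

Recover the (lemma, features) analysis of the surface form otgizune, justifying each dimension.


underlying: o-utgi-zu-ne
SUR=gu - signalled by the affix o-
KEL=ra - signalled by the affix -zu
NUM=so - signalled by the affix -ne
check: outgizune -> otgizune
lemma: utgi; SUR=gu; KEL=ra; NUM=so


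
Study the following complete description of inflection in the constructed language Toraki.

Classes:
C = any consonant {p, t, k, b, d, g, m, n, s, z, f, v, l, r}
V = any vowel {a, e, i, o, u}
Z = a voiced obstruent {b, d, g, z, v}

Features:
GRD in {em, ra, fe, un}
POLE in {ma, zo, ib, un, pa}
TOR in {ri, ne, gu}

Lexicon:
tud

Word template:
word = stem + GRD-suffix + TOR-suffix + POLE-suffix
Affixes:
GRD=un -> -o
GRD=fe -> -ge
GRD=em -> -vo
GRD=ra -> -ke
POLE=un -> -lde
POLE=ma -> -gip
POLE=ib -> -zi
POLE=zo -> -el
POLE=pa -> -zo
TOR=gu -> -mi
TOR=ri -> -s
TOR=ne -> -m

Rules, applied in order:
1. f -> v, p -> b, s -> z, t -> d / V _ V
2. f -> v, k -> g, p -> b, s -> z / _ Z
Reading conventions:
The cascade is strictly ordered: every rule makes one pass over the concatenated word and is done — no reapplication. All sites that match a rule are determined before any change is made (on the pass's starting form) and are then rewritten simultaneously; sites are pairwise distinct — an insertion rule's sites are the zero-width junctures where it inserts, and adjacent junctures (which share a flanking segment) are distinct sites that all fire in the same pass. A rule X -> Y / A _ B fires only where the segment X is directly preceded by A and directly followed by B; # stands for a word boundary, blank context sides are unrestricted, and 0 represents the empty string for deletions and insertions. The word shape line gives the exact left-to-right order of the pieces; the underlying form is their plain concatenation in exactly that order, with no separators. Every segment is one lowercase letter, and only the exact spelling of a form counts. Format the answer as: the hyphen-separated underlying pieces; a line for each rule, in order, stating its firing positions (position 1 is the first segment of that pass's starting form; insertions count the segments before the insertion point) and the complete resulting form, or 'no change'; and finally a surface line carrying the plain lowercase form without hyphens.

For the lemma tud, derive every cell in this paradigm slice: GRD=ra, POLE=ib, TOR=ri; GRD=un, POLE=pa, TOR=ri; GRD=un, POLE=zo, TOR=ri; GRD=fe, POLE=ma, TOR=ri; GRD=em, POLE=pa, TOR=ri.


cell GRD=ra, POLE=ib, TOR=ri:
underlying: tud-ke-s-zi
1. f -> v, p -> b, s -> z, t -> d / V _ V: no change
2. f -> v, k -> g, p -> b, s -> z / _ Z: fires at position(s) 6: tudkezzi
surface: tudkezzi

cell GRD=un, POLE=pa, TOR=ri:
underlying: tud-o-s-zo
1. f -> v, p -> b, s -> z, t -> d / V _ V: no change
2. f -> v, k -> g, p -> b, s -> z / _ Z: fires at position(s) 5: tudozzo
surface: tudozzo

cell GRD=un, POLE=zo, TOR=ri:
underlying: tud-o-s-el
1. f -> v, p -> b, s -> z, t -> d / V _ V: fires at position(s) 5: tudozel
2. f -> v, k -> g, p -> b, s -> z / _ Z: no change
surface: tudozel

cell GRD=fe, POLE=ma, TOR=ri:
underlying: tud-ge-s-gip
1. f -> v, p -> b, s -> z, t -> d / V _ V: no change
2. f -> v, k -> g, p -> b, s -> z / _ Z: fires at position(s) 6: tudgezgip
surface: tudgezgip

cell GRD=em, POLE=pa, TOR=ri:
underlying: tud-vo-s-zo
1. f -> v, p -> b, s -> z, t -> d / V _ V: no change
2. f -> v, k -> g, p -> b, s -> z / _ Z: fires at position(s) 6: tudvozzo
surface: tudvozzo


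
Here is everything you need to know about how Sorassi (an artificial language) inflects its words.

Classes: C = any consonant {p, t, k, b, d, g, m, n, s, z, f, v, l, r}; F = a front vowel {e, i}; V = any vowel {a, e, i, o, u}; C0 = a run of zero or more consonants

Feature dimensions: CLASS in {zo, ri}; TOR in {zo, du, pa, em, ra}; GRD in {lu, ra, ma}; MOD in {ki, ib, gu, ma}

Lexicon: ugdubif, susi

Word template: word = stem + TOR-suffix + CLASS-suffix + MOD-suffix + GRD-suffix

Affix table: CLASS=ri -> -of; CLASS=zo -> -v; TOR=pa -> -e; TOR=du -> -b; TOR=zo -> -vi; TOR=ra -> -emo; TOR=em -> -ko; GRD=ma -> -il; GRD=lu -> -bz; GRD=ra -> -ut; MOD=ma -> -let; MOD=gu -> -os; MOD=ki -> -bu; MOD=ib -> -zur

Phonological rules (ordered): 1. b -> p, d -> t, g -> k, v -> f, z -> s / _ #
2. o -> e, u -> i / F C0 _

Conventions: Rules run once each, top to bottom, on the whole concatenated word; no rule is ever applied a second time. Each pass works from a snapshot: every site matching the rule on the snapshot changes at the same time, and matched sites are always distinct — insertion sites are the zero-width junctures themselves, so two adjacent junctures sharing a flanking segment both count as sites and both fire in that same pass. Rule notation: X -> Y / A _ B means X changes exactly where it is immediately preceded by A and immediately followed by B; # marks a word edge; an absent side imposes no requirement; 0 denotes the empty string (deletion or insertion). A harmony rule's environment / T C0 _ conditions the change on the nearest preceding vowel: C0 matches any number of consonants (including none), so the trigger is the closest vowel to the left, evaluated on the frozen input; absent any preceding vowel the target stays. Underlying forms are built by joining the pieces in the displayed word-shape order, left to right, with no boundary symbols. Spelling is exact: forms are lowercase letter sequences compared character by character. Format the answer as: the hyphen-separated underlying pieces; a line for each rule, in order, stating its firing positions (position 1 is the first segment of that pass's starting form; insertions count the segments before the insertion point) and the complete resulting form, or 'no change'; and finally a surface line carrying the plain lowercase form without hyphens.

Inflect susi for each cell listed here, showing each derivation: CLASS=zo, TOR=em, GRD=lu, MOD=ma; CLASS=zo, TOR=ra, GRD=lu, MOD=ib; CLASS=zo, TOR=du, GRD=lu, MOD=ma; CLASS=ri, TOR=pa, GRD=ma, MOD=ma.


cell CLASS=zo, TOR=em, GRD=lu, MOD=ma:
underlying: susi-ko-v-let-bz
1. b -> p, d -> t, g -> k, v -> f, z -> s / _ #: fires at position(s) 12: susikovletbs
2. o -> e, u -> i / F C0 _: fires at position(s) 6: susikevletbs
surface: susikevletbs

cell CLASS=zo, TOR=ra, GRD=lu, MOD=ib:
underlying: susi-emo-v-zur-bz
1. b -> p, d -> t, g -> k, v -> f, z -> s / _ #: fires at position(s) 13: susiemovzurbs
2. o -> e, u -> i / F C0 _: fires at position(s) 7: susiemevzurbs
surface: susiemevzurbs

cell CLASS=zo, TOR=du, GRD=lu, MOD=ma:
underlying: susi-b-v-let-bz
1. b -> p, d -> t, g -> k, v -> f, z -> s / _ #: fires at position(s) 11: susibvletbs
2. o -> e, u -> i / F C0 _: no change
surface: susibvletbs

cell CLASS=ri, TOR=pa, GRD=ma, MOD=ma:
underlying: susi-e-of-let-il
1. b -> p, d -> t, g -> k, v -> f, z -> s / _ #: no change
2. o -> e, u -> i / F C0 _: fires at position(s) 6: susieefletil
surface: susieefletil


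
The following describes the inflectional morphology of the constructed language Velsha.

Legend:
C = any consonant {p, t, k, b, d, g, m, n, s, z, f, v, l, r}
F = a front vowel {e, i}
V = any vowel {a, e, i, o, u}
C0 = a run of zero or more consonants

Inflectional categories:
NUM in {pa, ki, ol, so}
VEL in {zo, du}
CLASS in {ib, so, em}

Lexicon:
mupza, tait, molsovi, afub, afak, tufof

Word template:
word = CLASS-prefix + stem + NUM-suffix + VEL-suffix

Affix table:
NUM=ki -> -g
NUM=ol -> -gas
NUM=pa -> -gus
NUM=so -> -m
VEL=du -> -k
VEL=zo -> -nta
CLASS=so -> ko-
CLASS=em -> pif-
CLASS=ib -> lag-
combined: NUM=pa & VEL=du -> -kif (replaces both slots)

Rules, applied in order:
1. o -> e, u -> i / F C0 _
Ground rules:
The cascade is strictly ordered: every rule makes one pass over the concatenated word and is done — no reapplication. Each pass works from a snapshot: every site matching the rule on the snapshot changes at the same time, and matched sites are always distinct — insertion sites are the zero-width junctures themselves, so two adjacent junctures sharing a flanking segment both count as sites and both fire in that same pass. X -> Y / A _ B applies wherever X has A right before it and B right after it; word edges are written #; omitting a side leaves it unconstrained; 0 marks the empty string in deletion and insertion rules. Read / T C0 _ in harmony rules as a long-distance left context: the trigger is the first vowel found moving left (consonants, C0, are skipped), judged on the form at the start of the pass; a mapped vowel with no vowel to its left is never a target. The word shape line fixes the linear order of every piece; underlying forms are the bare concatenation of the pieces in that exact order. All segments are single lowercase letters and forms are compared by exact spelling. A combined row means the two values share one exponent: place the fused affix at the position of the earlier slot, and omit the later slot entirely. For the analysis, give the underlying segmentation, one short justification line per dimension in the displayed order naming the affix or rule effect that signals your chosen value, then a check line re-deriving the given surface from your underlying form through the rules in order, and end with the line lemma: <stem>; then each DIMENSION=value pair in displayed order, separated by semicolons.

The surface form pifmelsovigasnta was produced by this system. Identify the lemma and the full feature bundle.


underlying: pif-molsovi-gas-nta
NUM=ol - signalled by the affix -gas
VEL=zo - signalled by the affix -nta
CLASS=em - signalled by the affix pif-
check: pifmolsovigasnta -> pifmelsovigasnta
lemma: molsovi; NUM=ol; VEL=zo; CLASS=em


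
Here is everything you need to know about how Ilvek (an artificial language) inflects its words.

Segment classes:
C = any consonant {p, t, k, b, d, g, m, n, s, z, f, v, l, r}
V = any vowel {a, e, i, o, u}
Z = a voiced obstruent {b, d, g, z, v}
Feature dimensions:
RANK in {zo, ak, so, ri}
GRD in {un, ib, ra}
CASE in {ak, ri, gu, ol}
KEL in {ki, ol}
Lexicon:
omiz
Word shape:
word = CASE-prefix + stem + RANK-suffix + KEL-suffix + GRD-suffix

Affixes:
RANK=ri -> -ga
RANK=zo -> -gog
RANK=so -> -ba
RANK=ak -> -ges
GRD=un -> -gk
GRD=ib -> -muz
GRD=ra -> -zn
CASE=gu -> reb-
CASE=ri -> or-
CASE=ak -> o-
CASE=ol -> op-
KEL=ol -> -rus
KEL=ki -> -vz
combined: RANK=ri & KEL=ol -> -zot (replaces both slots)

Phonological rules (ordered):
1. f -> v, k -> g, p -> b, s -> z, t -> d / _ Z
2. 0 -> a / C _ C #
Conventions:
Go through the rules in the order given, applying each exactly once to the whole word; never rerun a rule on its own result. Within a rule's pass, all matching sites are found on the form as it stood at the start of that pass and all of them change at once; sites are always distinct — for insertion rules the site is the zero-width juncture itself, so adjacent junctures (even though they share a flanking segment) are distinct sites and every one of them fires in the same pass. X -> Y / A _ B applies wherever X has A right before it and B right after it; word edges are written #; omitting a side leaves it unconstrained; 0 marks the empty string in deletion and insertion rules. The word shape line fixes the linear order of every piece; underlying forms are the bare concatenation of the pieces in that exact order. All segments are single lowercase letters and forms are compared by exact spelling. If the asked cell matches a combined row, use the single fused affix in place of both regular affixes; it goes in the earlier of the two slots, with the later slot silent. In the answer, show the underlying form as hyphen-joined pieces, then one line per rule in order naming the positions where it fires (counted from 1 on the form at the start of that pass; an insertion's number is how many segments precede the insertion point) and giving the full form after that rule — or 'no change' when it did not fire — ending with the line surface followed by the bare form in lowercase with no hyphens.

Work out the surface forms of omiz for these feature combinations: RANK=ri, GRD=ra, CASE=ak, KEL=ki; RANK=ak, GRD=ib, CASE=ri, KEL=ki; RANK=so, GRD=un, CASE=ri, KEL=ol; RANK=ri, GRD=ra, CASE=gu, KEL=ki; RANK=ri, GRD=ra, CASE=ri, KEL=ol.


cell RANK=ri, GRD=ra, CASE=ak, KEL=ki:
underlying: o-omiz-ga-vz-zn
1. f -> v, k -> g, p -> b, s -> z, t -> d / _ Z: no change
2. 0 -> a / C _ C #: inserts after position(s) 10: oomizgavzzan
surface: oomizgavzzan

cell RANK=ak, GRD=ib, CASE=ri, KEL=ki:
underlying: or-omiz-ges-vz-muz
1. f -> v, k -> g, p -> b, s -> z, t -> d / _ Z: fires at position(s) 9: oromizgezvzmuz
2. 0 -> a / C _ C #: no change
surface: oromizgezvzmuz

cell RANK=so, GRD=un, CASE=ri, KEL=ol:
underlying: or-omiz-ba-rus-gk
1. f -> v, k -> g, p -> b, s -> z, t -> d / _ Z: fires at position(s) 11: oromizbaruzgk
2. 0 -> a / C _ C #: inserts after position(s) 12: oromizbaruzgak
surface: oromizbaruzgak

cell RANK=ri, GRD=ra, CASE=gu, KEL=ki:
underlying: reb-omiz-ga-vz-zn
1. f -> v, k -> g, p -> b, s -> z, t -> d / _ Z: no change
2. 0 -> a / C _ C #: inserts after position(s) 12: rebomizgavzzan
surface: rebomizgavzzan

cell RANK=ri, GRD=ra, CASE=ri, KEL=ol:
underlying: or-omiz-zot-zn
1. f -> v, k -> g, p -> b, s -> z, t -> d / _ Z: fires at position(s) 9: oromizzodzn
2. 0 -> a / C _ C #: inserts after position(s) 10: oromizzodzan
surface: oromizzodzan


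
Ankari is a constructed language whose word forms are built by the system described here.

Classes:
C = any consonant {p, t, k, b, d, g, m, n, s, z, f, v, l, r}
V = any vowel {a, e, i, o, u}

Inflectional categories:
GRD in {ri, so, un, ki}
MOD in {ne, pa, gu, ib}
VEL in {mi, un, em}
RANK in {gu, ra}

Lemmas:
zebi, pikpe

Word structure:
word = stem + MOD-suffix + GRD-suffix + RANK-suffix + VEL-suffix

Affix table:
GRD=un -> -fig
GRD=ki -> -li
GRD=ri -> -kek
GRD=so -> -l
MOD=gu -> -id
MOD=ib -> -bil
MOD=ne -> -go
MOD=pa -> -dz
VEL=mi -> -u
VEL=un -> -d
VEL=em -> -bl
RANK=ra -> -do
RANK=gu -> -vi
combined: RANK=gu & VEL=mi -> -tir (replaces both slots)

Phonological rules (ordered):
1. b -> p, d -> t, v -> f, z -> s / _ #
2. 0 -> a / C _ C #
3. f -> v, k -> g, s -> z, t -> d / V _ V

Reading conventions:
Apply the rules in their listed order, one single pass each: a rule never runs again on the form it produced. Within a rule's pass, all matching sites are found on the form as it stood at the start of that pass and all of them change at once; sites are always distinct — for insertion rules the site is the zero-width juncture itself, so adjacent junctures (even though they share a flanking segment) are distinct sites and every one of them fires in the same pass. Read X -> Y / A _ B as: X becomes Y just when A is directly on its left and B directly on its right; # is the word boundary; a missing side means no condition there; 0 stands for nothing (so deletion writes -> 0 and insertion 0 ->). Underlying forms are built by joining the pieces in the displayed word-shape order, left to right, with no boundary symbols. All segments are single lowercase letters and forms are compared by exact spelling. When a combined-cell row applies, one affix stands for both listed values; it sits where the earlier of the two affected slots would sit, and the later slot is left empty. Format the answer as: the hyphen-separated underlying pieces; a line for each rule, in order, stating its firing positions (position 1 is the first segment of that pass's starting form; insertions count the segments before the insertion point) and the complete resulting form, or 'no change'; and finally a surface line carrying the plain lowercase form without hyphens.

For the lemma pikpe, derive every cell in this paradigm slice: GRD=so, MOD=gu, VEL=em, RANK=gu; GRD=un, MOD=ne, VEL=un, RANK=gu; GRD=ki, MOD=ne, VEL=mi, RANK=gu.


cell GRD=so, MOD=gu, VEL=em, RANK=gu:
underlying: pikpe-id-l-vi-bl
1. b -> p, d -> t, v -> f, z -> s / _ #: no change
2. 0 -> a / C _ C #: inserts after position(s) 11: pikpeidlvibal
3. f -> v, k -> g, s -> z, t -> d / V _ V: no change
surface: pikpeidlvibal

cell GRD=un, MOD=ne, VEL=un, RANK=gu:
underlying: pikpe-go-fig-vi-d
1. b -> p, d -> t, v -> f, z -> s / _ #: fires at position(s) 13: pikpegofigvit
2. 0 -> a / C _ C #: no change
3. f -> v, k -> g, s -> z, t -> d / V _ V: fires at position(s) 8: pikpegovigvit
surface: pikpegovigvit

cell GRD=ki, MOD=ne, VEL=mi, RANK=gu:
underlying: pikpe-go-li-tir
1. b -> p, d -> t, v -> f, z -> s / _ #: no change
2. 0 -> a / C _ C #: no change
3. f -> v, k -> g, s -> z, t -> d / V _ V: fires at position(s) 10: pikpegolidir
surface: pikpegolidir


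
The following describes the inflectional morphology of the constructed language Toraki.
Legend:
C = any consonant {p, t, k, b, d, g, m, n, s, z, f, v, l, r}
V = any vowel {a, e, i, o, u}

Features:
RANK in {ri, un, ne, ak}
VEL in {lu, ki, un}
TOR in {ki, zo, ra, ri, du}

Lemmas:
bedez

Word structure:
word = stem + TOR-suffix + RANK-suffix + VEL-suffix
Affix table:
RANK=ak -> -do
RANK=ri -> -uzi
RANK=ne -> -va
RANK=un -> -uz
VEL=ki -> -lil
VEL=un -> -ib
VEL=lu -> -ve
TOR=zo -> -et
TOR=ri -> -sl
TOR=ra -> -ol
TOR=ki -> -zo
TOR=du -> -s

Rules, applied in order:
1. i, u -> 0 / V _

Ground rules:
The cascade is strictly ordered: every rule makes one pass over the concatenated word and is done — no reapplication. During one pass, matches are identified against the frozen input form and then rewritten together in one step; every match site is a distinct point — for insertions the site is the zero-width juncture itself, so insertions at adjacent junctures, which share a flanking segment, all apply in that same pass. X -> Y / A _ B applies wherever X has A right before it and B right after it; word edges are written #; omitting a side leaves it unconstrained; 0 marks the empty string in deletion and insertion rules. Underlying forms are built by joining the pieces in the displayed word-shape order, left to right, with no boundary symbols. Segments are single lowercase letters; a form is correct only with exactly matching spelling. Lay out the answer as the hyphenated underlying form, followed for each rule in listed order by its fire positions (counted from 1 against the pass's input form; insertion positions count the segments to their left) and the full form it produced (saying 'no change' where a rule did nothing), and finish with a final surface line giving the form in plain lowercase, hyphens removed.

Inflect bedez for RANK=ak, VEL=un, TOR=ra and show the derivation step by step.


underlying: bedez-ol-do-ib
1. i, u -> 0 / V _: fires at position(s) 10: bedezoldob
surface: bedezoldob


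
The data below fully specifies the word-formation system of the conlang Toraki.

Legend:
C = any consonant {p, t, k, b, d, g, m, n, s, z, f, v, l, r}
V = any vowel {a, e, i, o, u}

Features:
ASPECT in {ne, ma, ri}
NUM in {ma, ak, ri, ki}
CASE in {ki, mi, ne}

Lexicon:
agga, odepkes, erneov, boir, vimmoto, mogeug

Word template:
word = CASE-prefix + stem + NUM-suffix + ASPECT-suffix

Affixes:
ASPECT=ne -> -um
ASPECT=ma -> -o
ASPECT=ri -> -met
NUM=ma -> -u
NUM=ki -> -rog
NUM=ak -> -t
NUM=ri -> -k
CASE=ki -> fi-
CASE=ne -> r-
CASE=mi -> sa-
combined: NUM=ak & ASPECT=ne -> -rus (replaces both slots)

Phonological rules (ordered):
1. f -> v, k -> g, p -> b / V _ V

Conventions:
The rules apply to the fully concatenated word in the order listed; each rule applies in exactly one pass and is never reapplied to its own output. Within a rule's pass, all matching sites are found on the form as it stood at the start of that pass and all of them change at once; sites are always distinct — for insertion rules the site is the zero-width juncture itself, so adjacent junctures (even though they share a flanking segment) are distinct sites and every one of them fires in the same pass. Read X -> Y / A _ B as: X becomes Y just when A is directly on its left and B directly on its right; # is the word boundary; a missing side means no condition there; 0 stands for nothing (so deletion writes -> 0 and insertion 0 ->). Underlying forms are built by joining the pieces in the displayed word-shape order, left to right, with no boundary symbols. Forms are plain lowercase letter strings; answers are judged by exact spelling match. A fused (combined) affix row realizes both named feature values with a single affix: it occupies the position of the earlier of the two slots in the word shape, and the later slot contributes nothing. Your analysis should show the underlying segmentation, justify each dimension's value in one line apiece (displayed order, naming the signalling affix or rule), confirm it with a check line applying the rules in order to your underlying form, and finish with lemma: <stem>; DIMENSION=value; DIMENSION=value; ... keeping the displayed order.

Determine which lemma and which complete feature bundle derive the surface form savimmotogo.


underlying: sa-vimmoto-k-o
ASPECT=ma - signalled by the affix -o
NUM=ri - signalled by the affix -k
CASE=mi - signalled by the affix sa-
check: savimmotoko -> savimmotogo
lemma: vimmoto; ASPECT=ma; NUM=ri; CASE=mi


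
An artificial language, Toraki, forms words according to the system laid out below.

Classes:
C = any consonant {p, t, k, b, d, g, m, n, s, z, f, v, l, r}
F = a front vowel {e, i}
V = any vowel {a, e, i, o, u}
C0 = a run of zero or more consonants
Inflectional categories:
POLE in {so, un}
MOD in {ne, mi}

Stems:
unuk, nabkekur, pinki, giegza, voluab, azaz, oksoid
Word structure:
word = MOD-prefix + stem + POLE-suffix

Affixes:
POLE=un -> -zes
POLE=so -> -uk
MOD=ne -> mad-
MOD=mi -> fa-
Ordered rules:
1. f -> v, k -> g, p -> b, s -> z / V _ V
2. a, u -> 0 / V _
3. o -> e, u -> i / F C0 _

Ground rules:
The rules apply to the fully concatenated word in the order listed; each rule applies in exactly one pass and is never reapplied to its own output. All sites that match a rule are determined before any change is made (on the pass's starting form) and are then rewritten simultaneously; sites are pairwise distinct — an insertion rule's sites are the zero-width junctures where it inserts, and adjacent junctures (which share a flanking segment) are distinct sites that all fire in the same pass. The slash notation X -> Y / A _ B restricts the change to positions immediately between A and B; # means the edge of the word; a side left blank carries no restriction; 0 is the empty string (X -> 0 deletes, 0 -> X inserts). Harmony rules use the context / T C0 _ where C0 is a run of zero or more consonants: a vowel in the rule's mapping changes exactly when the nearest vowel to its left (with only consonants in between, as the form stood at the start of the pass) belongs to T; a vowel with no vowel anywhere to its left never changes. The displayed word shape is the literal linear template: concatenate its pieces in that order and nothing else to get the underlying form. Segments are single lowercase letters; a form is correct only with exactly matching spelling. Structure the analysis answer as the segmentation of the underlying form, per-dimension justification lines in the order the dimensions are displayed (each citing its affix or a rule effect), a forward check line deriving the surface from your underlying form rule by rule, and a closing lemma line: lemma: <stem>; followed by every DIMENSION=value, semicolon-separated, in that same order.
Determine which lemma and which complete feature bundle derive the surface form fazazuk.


underlying: fa-azaz-uk
POLE=so - signalled by the affix -uk
MOD=mi - signalled by the affix fa-
check: faazazuk -> faazazuk -> fazazuk -> fazazuk
lemma: azaz; POLE=so; MOD=mi


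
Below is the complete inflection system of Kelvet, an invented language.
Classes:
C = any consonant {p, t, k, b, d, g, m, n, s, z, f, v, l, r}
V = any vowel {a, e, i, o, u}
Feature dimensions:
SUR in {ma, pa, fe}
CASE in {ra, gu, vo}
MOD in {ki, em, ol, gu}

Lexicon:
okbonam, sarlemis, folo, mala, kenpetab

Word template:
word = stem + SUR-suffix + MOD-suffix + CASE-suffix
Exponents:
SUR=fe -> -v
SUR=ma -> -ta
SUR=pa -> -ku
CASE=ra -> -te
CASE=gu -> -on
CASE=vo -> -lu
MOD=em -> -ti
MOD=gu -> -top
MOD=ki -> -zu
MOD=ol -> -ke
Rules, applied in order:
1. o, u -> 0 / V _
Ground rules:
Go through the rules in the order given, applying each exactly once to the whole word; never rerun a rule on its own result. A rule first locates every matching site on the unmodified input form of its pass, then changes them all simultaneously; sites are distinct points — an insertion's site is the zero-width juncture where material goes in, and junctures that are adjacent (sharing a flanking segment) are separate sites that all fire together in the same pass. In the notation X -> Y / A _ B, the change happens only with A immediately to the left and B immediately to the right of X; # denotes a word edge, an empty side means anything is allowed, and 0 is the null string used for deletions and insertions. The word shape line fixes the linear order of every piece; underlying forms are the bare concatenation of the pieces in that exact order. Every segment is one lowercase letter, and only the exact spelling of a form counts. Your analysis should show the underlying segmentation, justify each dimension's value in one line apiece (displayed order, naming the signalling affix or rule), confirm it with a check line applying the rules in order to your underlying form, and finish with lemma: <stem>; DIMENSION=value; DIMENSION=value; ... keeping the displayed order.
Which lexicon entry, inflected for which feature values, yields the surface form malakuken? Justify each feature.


underlying: mala-ku-ke-on
SUR=pa - signalled by the affix -ku
CASE=gu - signalled by the affix -on
MOD=ol - signalled by the affix -ke
check: malakukeon -> malakuken
lemma: mala; SUR=pa; CASE=gu; MOD=ol


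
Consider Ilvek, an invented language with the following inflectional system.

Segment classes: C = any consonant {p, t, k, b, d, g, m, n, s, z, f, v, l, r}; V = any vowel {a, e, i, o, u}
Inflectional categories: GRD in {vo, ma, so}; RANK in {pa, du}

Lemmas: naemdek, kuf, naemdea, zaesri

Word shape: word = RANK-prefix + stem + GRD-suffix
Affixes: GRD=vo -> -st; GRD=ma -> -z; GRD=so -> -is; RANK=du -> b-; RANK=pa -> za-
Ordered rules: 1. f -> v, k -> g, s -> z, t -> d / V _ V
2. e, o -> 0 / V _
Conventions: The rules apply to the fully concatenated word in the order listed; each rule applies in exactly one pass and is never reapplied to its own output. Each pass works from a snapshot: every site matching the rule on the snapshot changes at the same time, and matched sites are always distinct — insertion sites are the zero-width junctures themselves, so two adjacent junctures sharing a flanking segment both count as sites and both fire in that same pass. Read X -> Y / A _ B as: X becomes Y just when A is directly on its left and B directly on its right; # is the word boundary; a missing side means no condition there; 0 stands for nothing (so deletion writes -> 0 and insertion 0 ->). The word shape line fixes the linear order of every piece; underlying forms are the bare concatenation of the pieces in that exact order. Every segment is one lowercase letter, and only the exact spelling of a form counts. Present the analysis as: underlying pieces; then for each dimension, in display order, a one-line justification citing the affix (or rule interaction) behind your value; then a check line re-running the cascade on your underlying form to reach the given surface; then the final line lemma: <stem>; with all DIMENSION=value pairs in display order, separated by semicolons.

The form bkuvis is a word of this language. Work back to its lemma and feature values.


underlying: b-kuf-is
GRD=so - signalled by the affix -is
RANK=du - signalled by the affix b-
check: bkufis -> bkuvis -> bkuvis
lemma: kuf; GRD=so; RANK=du


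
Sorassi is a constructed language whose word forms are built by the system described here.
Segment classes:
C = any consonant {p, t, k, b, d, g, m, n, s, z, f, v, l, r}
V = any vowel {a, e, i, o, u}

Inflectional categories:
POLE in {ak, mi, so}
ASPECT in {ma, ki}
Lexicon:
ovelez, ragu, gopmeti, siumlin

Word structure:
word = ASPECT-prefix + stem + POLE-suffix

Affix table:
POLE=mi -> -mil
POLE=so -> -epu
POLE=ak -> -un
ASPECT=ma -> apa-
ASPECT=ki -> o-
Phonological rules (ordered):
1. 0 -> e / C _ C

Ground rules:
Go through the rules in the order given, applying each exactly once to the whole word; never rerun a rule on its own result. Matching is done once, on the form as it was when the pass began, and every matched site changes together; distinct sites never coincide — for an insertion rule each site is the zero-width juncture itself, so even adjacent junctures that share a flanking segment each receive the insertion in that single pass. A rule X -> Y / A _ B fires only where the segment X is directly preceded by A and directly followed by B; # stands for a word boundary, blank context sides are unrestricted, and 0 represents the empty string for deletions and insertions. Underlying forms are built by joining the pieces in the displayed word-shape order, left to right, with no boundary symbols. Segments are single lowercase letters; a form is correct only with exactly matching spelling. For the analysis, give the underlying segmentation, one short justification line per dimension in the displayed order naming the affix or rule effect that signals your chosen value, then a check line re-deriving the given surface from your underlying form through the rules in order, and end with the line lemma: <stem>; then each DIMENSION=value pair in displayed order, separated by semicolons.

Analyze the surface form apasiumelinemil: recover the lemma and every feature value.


underlying: apa-siumlin-mil
POLE=mi - signalled by the affix -mil
ASPECT=ma - signalled by the affix apa-
check: apasiumlinmil -> apasiumelinemil
lemma: siumlin; POLE=mi; ASPECT=ma


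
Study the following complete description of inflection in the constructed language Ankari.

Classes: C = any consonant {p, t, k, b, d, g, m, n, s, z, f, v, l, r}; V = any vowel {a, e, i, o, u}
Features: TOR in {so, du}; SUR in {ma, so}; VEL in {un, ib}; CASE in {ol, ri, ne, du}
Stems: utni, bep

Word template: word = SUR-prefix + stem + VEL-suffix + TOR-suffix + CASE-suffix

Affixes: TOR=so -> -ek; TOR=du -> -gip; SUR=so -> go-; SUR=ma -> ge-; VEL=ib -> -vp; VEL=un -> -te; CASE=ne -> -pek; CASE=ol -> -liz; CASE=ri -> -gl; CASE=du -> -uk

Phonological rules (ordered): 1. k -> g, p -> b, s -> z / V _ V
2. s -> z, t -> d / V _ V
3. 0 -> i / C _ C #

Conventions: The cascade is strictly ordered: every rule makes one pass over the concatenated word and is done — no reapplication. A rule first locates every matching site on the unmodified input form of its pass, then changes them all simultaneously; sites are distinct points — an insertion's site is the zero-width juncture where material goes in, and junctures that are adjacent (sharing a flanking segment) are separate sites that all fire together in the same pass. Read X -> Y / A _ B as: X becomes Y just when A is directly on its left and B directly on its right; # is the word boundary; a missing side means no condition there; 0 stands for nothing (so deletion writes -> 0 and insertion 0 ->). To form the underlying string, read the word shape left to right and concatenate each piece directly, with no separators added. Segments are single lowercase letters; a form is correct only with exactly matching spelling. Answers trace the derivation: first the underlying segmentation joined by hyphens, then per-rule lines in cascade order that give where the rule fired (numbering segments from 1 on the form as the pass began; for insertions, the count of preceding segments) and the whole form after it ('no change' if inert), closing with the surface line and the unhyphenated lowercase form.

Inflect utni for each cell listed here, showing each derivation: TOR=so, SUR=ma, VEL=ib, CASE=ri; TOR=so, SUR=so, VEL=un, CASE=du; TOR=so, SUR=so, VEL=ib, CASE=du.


cell TOR=so, SUR=ma, VEL=ib, CASE=ri:
underlying: ge-utni-vp-ek-gl
1. k -> g, p -> b, s -> z / V _ V: no change
2. s -> z, t -> d / V _ V: no change
3. 0 -> i / C _ C #: inserts after position(s) 11: geutnivpekgil
surface: geutnivpekgil

cell TOR=so, SUR=so, VEL=un, CASE=du:
underlying: go-utni-te-ek-uk
1. k -> g, p -> b, s -> z / V _ V: fires at position(s) 10: goutniteeguk
2. s -> z, t -> d / V _ V: fires at position(s) 7: goutnideeguk
3. 0 -> i / C _ C #: no change
surface: goutnideeguk

cell TOR=so, SUR=so, VEL=ib, CASE=du:
underlying: go-utni-vp-ek-uk
1. k -> g, p -> b, s -> z / V _ V: fires at position(s) 10: goutnivpeguk
2. s -> z, t -> d / V _ V: no change
3. 0 -> i / C _ C #: no change
surface: goutnivpeguk
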